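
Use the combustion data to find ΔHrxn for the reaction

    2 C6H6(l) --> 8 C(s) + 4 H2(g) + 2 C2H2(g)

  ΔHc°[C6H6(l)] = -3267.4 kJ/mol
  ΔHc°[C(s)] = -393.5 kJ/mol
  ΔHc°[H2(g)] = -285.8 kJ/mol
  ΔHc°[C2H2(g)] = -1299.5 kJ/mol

ΔHrxn = 355.4 kJ/mol

Using ΔH = Σ nΔHc°(reactants) − Σ nΔHc°(products):
= [2·(-3267.4)] − [8·(-393.5) + 4·(-285.8) + 2·(-1299.5)]
= 355.4 kJ/mol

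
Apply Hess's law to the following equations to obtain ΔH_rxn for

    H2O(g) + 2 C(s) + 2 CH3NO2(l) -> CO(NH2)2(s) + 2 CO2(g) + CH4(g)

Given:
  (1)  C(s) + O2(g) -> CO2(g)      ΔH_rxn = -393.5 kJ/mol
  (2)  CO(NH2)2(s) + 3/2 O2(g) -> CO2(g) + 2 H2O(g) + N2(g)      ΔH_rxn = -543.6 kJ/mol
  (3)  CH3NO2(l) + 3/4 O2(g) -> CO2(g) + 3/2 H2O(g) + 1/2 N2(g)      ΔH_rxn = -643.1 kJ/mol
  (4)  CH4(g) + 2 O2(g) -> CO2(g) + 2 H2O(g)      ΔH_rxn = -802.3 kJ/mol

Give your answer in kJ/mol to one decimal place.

ΔH_rxn = -727.3 kJ/mol

(1) × 2 (×2 to match 2 C(s) in the target): (2)·(-393.5) = -787.0 kJ/mol
(2) reversed (reverse to put CO(NH2)2(s) on the product side): +543.6 kJ/mol
(3) × 2 (scale by 2 for the 2 CH3NO2(l)): (2)·(-643.1) = -1286.2 kJ/mol
(4) reversed (reverse to put CH4(g) on the product side): +802.3 kJ/mol
Combining the equations, ΔH_rxn = (2)·(-393.5) + (-1)·(-543.6) + (2)·(-643.1) + (-1)·(-802.3) = -727.3 kJ/mol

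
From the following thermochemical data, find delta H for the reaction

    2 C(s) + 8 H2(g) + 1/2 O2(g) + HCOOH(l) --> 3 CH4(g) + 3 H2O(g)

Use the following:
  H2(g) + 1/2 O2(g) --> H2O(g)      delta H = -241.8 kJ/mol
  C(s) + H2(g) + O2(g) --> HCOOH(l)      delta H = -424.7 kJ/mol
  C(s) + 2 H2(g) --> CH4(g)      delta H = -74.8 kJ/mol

equation 1 × 3 (×3 to match 3 H2O(g) in the target): (3)·(-241.8) = -725.4 kJ/mol
equation 2 reversed (reverse to put HCOOH(l) on the reactant side): +424.7 kJ/mol
equation 3 × 3 (scale by 3 for the 3 CH4(g)): (3)·(-74.8) = -224.4 kJ/mol
Summing the manipulated equations, delta H = (-725.4) + (+424.7) + (-224.4) = -525.1 kJ/mol

delta H = -525.1 kJ/mol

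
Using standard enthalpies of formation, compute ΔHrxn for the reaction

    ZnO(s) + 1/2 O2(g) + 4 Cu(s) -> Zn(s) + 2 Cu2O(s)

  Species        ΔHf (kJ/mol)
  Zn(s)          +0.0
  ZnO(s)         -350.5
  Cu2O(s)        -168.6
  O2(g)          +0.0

ΔHrxn = 13.3 kJ/mol

Products: 1·(+0.0) + 2·(-168.6) = -337.2
Reactants: 1·(-350.5) + 1/2·(+0.0) + 4·(+0.0) = -350.5
ΔHrxn = (-337.2) − (-350.5) = 13.3 kJ/mol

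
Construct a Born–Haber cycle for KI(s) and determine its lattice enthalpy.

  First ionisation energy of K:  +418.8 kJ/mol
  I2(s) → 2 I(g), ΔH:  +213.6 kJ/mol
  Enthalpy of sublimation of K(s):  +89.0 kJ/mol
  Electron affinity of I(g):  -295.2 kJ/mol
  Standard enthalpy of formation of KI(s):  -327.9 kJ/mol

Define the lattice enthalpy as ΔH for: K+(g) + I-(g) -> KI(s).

ΔHf° = 1·ΔHsub + 1·(ΣIE) + 1/2·D(I2) + 1·EA + U
-327.9 = 1·(+89.0) + 1·(+418.8) + 1/2·(+213.6) + 1·(-295.2) + U
U = -327.9 − (+319.4) = -647.3 kJ/mol

U = -647.3 kJ/mol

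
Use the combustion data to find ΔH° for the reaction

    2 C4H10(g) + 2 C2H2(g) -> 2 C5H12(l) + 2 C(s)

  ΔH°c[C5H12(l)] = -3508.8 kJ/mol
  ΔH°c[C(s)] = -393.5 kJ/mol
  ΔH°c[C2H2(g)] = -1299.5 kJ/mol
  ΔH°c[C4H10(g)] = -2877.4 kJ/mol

ΔH° = -549.2 kJ/mol

Using ΔH = Σ nΔHc°(reactants) − Σ nΔHc°(products):
= [2·(-2877.4) + 2·(-1299.5)] − [2·(-3508.8) + 2·(-393.5)]
= -549.2 kJ/mol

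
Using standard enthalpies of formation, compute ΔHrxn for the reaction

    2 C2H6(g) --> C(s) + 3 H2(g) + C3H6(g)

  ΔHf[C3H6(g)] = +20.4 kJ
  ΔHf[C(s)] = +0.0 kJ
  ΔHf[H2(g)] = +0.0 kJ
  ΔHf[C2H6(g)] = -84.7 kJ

Products: 1·(+0.0) + 3·(+0.0) + 1·(+20.4) = +20.4
Reactants: 2·(-84.7) = -169.4
ΔHrxn = (+20.4) − (-169.4) = 189.8 kJ

ΔHrxn = 189.8 kJ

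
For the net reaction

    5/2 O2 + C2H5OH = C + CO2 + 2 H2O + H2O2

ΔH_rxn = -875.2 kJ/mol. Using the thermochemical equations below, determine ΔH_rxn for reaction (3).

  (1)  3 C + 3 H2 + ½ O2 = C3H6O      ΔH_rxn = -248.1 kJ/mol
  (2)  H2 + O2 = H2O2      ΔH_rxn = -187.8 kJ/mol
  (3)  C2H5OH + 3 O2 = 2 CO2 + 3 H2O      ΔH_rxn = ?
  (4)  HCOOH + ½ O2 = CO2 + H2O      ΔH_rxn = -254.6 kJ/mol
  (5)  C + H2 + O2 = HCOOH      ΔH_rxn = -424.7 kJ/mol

ΔH_rxn = -1366.7 kJ/mol

(1): not needed.
(2) as written: -187.8 kJ/mol
(3) as written: contributes x
(4) reversed: +254.6 kJ/mol
(5) reversed: +424.7 kJ/mol
-875.2 = (-187.8) + (+254.6) + (+424.7) + x
x = (-875.2 − (+491.5)) / (1) = -1366.7 kJ/mol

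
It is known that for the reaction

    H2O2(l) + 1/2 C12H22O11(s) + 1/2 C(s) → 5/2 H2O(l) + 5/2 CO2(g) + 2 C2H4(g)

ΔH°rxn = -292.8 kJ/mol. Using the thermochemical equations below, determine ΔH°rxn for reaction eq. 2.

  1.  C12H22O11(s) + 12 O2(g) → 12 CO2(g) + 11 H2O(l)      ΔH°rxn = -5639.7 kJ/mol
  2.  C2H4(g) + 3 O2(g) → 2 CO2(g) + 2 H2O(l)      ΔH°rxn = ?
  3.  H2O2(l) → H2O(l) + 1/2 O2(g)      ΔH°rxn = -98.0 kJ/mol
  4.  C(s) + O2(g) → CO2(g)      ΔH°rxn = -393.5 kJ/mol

ΔH°rxn = -1410.9 kJ/mol

eq. 1 × 1/2 (scale by 1/2 for the 1/2 C12H22O11(s)): (1/2)·(-5639.7) = -2819.85 kJ/mol
eq. 2 reversed and × 2 (C2H4(g) must end up as a product; scale by 2 for the 2 C2H4(g)): contributes −2·x
eq. 3 as written (H2O2(l) already on the reactant side): -98.0 kJ/mol
eq. 4 × 1/2 (scale by 1/2 for the 1/2 C(s)): (1/2)·(-393.5) = -196.75 kJ/mol
-292.8 = (-2819.85) + (-98.0) + (-196.75) − 2·x
x = (-292.8 − (-3114.6)) / (-2) = -1410.9 kJ/mol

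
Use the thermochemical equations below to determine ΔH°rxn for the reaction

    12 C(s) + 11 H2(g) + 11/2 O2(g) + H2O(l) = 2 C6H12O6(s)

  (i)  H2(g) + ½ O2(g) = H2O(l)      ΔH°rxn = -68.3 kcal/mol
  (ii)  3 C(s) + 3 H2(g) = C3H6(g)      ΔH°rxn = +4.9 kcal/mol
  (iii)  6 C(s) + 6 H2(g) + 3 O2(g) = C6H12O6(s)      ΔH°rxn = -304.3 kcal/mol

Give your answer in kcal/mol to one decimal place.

(i) reversed: +68.3 kcal/mol
(ii): not needed.
(iii) × 2: (2)·(-304.3) = -608.6 kcal/mol
Since enthalpy is a state function, ΔH°rxn = (+68.3) + (-608.6) = -540.3 kcal/mol

ΔH°rxn = -540.3 kcal/mol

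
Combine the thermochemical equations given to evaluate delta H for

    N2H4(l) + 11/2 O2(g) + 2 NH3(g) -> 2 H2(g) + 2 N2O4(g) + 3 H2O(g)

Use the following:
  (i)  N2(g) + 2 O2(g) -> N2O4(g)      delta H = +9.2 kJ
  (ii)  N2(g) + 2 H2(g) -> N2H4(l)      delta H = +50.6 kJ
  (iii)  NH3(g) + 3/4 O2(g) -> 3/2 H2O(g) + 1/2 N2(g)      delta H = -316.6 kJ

(i) × 2: (2)·(+9.2) = +18.4 kJ
(ii) reversed: -50.6 kJ
(iii) × 2: (2)·(-316.6) = -633.2 kJ
Summing the manipulated equations, delta H = (+18.4) + (-50.6) + (-633.2) = -665.4 kJ

delta H = -665.4 kJ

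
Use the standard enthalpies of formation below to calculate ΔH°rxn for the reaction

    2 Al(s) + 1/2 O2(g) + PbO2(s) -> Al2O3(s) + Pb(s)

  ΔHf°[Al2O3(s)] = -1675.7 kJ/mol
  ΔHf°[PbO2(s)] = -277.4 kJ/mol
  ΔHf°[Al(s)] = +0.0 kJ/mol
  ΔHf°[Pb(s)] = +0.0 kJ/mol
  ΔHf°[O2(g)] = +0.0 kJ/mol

Products: 1·(-1675.7) + 1·(+0.0) = -1675.7
Reactants: 2·(+0.0) + 1/2·(+0.0) + 1·(-277.4) = -277.4
ΔH°rxn = (-1675.7) − (-277.4) = -1398.3 kJ/mol

ΔH°rxn = -1398.3 kJ/mol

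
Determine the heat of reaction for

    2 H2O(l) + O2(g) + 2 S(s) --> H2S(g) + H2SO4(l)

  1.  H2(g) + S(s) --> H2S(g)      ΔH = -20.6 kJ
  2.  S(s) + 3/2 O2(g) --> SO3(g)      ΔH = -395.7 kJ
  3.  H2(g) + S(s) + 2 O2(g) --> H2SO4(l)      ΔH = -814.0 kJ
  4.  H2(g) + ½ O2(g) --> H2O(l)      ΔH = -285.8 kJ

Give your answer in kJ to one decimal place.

eq. 1 as written (H2S(g) already on the product side): -20.6 kJ
eq. 2: not needed (SO3(g) appears nowhere else).
eq. 3 as written (H2SO4(l) already on the product side): -814.0 kJ
eq. 4 reversed and × 2 (reverse to put H2O(l) on the reactant side; scale by 2 for the 2 H2O(l)): (-2)·(-285.8) = +571.6 kJ
Since enthalpy is a state function, ΔH = (1)·(-20.6) + (1)·(-814.0) + (-2)·(-285.8) = -263.0 kJ

ΔH = -263.0 kJ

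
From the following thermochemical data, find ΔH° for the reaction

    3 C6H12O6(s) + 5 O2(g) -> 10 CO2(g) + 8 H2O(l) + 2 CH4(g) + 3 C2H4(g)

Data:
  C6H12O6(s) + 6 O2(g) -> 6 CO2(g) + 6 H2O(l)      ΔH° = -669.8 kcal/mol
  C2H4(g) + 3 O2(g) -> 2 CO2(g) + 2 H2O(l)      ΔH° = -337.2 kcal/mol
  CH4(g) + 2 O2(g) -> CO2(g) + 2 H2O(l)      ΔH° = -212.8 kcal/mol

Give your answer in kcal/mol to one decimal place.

ΔH° = -572.2 kcal/mol

equation 1 × 3 (scale by 3 for the 3 C6H12O6(s)): (3)·(-669.8) = -2009.4 kcal/mol
equation 2 reversed and × 3 (C2H4(g) must end up as a product; scale by 3 for the 3 C2H4(g)): (-3)·(-337.2) = +1011.6 kcal/mol
equation 3 reversed and × 2 (CH4(g) must end up as a product; scale by 2 for the 2 CH4(g)): (-2)·(-212.8) = +425.6 kcal/mol
Combining the equations, ΔH° = (-2009.4) + (+1011.6) + (+425.6) = -572.2 kcal/mol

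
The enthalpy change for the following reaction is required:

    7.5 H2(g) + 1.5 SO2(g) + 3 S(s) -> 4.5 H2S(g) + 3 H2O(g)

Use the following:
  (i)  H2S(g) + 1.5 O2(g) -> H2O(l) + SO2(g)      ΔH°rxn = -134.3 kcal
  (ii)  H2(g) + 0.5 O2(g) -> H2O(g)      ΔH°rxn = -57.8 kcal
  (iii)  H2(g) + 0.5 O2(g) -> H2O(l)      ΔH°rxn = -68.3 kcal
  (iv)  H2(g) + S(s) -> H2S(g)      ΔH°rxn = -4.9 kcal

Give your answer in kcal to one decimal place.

ΔH°rxn = -89.1 kcal

(i) reversed and × 3/2: (-3/2)·(-134.3) = +201.45 kcal
(ii) × 3: (3)·(-57.8) = -173.4 kcal
(iii) × 3/2: (3/2)·(-68.3) = -102.45 kcal
(iv) × 3: (3)·(-4.9) = -14.7 kcal
ΔH°rxn = (-3/2)·(-134.3) + (3)·(-57.8) + (3/2)·(-68.3) + (3)·(-4.9) = -89.1 kcal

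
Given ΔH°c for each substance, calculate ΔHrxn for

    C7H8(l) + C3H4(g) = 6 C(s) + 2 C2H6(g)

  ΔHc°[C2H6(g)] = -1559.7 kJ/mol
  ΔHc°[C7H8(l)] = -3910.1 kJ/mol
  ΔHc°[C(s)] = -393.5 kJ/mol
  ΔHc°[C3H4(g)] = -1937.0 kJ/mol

Using ΔH = Σ nΔHc°(reactants) − Σ nΔHc°(products):
= [1·(-3910.1) + 1·(-1937.0)] − [6·(-393.5) + 2·(-1559.7)]
= -366.7 kJ/mol

ΔHrxn = -366.7 kJ/mol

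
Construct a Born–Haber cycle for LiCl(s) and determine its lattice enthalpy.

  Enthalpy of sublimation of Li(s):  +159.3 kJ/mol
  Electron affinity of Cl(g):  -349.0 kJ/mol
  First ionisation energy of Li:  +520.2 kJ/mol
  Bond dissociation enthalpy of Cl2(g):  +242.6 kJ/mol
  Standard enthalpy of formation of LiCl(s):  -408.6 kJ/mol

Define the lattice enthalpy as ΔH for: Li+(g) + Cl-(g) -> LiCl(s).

U = -860.4 kJ/mol

ΔHf° = 1·ΔHsub + 1·(ΣIE) + 1/2·D(Cl2) + 1·EA + U
-408.6 = 1·(+159.3) + 1·(+520.2) + 1/2·(+242.6) + 1·(-349.0) + U
U = -408.6 − (+451.8) = -860.4 kJ/mol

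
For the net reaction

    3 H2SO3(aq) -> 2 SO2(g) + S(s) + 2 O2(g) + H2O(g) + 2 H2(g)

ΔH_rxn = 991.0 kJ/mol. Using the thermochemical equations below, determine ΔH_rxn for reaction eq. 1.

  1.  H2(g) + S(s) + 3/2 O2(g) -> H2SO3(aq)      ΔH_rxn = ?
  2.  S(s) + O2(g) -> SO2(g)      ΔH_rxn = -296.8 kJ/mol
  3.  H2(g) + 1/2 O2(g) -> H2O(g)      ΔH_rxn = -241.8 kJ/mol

eq. 1 reversed and × 3: contributes −3·x
eq. 2 × 2: (2)·(-296.8) = -593.6 kJ/mol
eq. 3 as written: -241.8 kJ/mol
+991.0 = (-593.6) + (-241.8) − 3·x
x = (+991.0 − (-835.4)) / (-3) = -608.8 kJ/mol

ΔH_rxn = -608.8 kJ/mol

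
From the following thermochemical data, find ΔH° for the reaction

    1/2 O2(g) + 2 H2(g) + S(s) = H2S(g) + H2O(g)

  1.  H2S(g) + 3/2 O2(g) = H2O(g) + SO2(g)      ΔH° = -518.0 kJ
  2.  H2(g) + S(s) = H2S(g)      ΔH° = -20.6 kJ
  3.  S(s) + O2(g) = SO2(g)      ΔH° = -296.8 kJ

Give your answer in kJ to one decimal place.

eq. 1 as written (H2O(g) already on the product side): -518.0 kJ
eq. 2 × 2 (scale by 2 for the 2 H2(g)): (2)·(-20.6) = -41.2 kJ
eq. 3 reversed: +296.8 kJ
Combining the equations, ΔH° = (-518.0) + (-41.2) + (+296.8) = -262.4 kJ

ΔH° = -262.4 kJ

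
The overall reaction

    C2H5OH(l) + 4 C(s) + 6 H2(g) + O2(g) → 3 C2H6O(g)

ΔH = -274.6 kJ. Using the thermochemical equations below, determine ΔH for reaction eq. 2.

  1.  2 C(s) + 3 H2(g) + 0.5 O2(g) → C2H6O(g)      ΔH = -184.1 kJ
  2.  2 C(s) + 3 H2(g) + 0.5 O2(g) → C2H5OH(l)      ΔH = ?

eq. 1 × 3 (×3 to match 3 C2H6O(g) in the target): (3)·(-184.1) = -552.3 kJ
eq. 2 reversed (reverse to put C2H5OH(l) on the reactant side): contributes −x
-274.6 = (-552.3) − x
x = (-274.6 − (-552.3)) / (-1) = -277.7 kJ

ΔH = -277.7 kJ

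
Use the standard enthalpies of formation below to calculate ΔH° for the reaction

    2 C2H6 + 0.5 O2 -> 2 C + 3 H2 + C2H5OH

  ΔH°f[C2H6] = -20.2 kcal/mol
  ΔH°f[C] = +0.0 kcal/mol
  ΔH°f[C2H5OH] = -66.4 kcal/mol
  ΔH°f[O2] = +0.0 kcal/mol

ΔH° = -26.0 kcal/mol

Products: 2·(+0.0) + 3·(+0.0) + 1·(-66.4) = -66.4
Reactants: 2·(-20.2) + 1/2·(+0.0) = -40.4
ΔH° = (-66.4) − (-40.4) = -26.0 kcal/mol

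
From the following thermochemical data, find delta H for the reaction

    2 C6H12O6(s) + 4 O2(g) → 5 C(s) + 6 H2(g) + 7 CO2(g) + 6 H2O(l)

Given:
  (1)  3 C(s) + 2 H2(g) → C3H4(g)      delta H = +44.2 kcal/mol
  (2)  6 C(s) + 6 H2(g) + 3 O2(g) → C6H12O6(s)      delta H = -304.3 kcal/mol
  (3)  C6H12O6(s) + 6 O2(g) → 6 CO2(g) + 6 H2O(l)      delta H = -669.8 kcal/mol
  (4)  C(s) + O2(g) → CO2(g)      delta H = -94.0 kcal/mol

delta H = -459.5 kcal/mol

(1): not needed.
(2) reversed: +304.3 kcal/mol
(3) as written: -669.8 kcal/mol
(4) as written: -94.0 kcal/mol
Since enthalpy is a state function, delta H = (+304.3) + (-669.8) + (-94.0) = -459.5 kcal/mol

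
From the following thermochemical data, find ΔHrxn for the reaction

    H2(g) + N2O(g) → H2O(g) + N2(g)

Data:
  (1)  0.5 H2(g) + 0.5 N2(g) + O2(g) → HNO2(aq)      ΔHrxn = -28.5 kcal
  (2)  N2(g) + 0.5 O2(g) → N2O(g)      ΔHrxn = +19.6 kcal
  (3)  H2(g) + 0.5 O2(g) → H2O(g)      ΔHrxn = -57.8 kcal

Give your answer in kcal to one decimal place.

(1): not needed.
(2) reversed: -19.6 kcal
(3) as written: -57.8 kcal
ΔHrxn = (-19.6) + (-57.8) = -77.4 kcal

ΔHrxn = -77.4 kcal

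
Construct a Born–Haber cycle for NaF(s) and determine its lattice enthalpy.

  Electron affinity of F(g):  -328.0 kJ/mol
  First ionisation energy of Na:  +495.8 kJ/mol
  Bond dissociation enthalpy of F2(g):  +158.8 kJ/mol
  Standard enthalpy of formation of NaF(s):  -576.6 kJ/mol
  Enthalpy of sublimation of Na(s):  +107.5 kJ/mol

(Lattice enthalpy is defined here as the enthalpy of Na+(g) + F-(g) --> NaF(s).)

ΔHf° = 1·ΔHsub + 1·(ΣIE) + 1/2·D(F2) + 1·EA + U
-576.6 = 1·(+107.5) + 1·(+495.8) + 1/2·(+158.8) + 1·(-328.0) + U
U = -576.6 − (+354.7) = -931.3 kJ/mol

U = -931.3 kJ/mol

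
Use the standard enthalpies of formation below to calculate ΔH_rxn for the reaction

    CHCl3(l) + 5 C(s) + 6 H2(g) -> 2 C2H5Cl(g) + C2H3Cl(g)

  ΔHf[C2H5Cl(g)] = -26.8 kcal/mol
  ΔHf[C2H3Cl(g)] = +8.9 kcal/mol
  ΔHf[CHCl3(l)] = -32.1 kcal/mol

Products: 2·(-26.8) + 1·(+8.9) = -44.7
Reactants: 1·(-32.1) + 5·(+0.0) + 6·(+0.0) = -32.1
ΔH_rxn = (-44.7) − (-32.1) = -12.6 kcal/mol

ΔH_rxn = -12.6 kcal/mol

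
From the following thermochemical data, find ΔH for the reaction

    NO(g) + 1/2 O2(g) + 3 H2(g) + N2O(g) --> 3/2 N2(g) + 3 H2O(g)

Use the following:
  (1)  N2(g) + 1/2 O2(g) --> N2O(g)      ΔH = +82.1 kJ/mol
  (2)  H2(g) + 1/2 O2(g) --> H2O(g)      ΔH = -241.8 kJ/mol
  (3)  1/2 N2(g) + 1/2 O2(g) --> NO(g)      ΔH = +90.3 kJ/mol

ΔH = -897.8 kJ/mol

(1) reversed: -82.1 kJ/mol
(2) × 3: (3)·(-241.8) = -725.4 kJ/mol
(3) reversed: -90.3 kJ/mol
Since enthalpy is a state function, ΔH = (-1)·(+82.1) + (3)·(-241.8) + (-1)·(+90.3) = -897.8 kJ/mol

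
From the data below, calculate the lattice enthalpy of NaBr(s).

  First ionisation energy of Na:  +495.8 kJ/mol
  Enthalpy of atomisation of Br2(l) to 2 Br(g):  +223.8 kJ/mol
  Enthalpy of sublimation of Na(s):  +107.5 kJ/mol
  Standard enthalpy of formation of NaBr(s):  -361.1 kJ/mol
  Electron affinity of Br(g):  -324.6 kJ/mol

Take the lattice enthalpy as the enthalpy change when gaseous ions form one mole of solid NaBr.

U = -751.7 kJ/mol

ΔHf° = 1·ΔHsub + 1·(ΣIE) + 1/2·D(Br2) + 1·EA + U
-361.1 = 1·(+107.5) + 1·(+495.8) + 1/2·(+223.8) + 1·(-324.6) + U
U = -361.1 − (+390.6) = -751.7 kJ/mol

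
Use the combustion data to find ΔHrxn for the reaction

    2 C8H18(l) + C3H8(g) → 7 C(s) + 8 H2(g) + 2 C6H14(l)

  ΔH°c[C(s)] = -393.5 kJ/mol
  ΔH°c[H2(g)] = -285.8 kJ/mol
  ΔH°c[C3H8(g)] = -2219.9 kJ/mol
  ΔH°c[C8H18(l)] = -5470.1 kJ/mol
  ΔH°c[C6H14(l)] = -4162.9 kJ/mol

Using ΔH = Σ nΔHc°(reactants) − Σ nΔHc°(products):
= [2·(-5470.1) + 1·(-2219.9)] − [7·(-393.5) + 8·(-285.8) + 2·(-4162.9)]
= 206.6 kJ/mol

ΔHrxn = 206.6 kJ/mol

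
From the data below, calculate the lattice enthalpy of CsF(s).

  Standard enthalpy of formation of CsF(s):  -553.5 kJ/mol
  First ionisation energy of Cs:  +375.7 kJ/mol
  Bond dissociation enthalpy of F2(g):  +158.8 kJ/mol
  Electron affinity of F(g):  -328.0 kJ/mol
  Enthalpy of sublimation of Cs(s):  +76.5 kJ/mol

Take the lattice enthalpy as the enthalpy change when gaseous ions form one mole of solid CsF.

U = -757.1 kJ/mol

ΔHf° = 1·ΔHsub + 1·(ΣIE) + 1/2·D(F2) + 1·EA + U
-553.5 = 1·(+76.5) + 1·(+375.7) + 1/2·(+158.8) + 1·(-328.0) + U
U = -553.5 − (+203.6) = -757.1 kJ/mol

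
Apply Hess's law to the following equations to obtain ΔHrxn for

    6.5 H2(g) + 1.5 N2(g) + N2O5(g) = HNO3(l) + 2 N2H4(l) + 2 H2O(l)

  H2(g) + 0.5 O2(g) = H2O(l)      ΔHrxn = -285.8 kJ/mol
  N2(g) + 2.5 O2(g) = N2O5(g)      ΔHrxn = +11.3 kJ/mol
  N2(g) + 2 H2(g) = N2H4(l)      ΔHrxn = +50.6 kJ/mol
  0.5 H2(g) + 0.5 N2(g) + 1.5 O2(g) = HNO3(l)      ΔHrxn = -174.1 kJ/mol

ΔHrxn = -655.8 kJ/mol

equation 1 × 2 (×2 to match 2 H2O(l) in the target): (2)·(-285.8) = -571.6 kJ/mol
equation 2 reversed (reverse to put N2O5(g) on the reactant side): -11.3 kJ/mol
equation 3 × 2 (scale by 2 for the 2 N2H4(l)): (2)·(+50.6) = +101.2 kJ/mol
equation 4 as written (HNO3(l) already on the product side): -174.1 kJ/mol
ΔHrxn = (-571.6) + (-11.3) + (+101.2) + (-174.1) = -655.8 kJ/mol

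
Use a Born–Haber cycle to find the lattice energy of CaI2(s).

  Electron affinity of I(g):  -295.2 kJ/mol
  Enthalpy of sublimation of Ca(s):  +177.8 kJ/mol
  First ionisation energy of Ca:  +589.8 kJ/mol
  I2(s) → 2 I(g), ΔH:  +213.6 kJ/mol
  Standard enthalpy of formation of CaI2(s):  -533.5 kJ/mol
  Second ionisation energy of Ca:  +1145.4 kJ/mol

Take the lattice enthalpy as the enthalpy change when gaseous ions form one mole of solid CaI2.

U = -2069.7 kJ/mol

ΔHf° = 1·ΔHsub + 1·(ΣIE) + 1·D(I2) + 2·EA + U
-533.5 = 1·(+177.8) + 1·(+1735.2) + 1·(+213.6) + 2·(-295.2) + U
U = -533.5 − (+1536.2) = -2069.7 kJ/mol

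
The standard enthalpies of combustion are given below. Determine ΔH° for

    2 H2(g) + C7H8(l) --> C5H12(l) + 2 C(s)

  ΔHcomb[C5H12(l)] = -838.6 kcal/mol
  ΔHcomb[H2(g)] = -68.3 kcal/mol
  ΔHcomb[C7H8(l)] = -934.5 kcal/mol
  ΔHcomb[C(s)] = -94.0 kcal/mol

Using ΔH = Σ nΔHc°(reactants) − Σ nΔHc°(products):
= [2·(-68.3) + 1·(-934.5)] − [1·(-838.6) + 2·(-94.0)]
= -44.5 kcal/mol

ΔH° = -44.5 kcal/mol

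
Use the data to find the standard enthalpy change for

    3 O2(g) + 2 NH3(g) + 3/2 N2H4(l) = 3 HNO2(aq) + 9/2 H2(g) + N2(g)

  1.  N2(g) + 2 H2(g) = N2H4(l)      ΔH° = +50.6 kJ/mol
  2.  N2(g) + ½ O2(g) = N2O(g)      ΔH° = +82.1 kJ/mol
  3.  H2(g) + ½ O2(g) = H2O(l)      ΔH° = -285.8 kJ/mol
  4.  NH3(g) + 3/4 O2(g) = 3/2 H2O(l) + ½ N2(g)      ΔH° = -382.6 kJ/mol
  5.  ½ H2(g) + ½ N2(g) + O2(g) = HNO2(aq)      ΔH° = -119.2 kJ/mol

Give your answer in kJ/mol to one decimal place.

ΔH° = -341.3 kJ/mol

eq. 1 reversed and × 3/2: (-3/2)·(+50.6) = -75.9 kJ/mol
eq. 2: not needed.
eq. 3 reversed and × 3: (-3)·(-285.8) = +857.4 kJ/mol
eq. 4 × 2: (2)·(-382.6) = -765.2 kJ/mol
eq. 5 × 3: (3)·(-119.2) = -357.6 kJ/mol
Combining the equations, ΔH° = (-3/2)·(+50.6) + (-3)·(-285.8) + (2)·(-382.6) + (3)·(-119.2) = -341.3 kJ/mol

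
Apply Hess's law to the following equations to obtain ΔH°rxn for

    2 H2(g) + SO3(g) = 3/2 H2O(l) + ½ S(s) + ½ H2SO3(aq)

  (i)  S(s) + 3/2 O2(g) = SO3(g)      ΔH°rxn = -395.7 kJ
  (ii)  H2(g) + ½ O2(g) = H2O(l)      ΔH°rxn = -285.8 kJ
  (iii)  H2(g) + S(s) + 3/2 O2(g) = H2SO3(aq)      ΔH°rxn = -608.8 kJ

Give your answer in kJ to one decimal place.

(i) reversed (reverse to put SO3(g) on the reactant side): +395.7 kJ
(ii) × 3/2 (scale by 3/2 for the 3/2 H2O(l)): (3/2)·(-285.8) = -428.7 kJ
(iii) × 1/2 (×1/2 to match 1/2 H2SO3(aq) in the target): (1/2)·(-608.8) = -304.4 kJ
By Hess's law, ΔH°rxn = (+395.7) + (-428.7) + (-304.4) = -337.4 kJ

ΔH°rxn = -337.4 kJ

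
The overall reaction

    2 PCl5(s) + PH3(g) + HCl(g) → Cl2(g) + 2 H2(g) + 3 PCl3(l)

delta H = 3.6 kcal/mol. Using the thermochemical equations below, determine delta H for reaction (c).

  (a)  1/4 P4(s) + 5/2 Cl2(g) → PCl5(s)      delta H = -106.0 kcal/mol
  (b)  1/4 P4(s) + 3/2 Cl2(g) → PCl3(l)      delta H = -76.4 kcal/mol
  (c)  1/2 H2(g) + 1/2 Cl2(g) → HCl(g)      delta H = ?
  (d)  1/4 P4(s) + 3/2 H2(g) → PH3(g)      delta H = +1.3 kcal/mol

delta H = -22.1 kcal/mol

(a) reversed and × 2 (PCl5(s) must end up as a reactant; scale by 2 for the 2 PCl5(s)): (-2)·(-106.0) = +212.0 kcal/mol
(b) × 3 (scale by 3 for the 3 PCl3(l)): (3)·(-76.4) = -229.2 kcal/mol
(c) reversed (reverse to put HCl(g) on the reactant side): contributes −x
(d) reversed (PH3(g) must end up as a reactant): -1.3 kcal/mol
+3.6 = (+212.0) + (-229.2) + (-1.3) − x
x = (+3.6 − (-18.5)) / (-1) = -22.1 kcal/mol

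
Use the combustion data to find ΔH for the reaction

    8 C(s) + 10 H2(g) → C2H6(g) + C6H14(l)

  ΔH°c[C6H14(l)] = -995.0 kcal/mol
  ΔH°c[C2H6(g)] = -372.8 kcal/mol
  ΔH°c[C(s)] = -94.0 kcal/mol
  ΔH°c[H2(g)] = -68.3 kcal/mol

Using ΔH = Σ nΔHc°(reactants) − Σ nΔHc°(products):
= [8·(-94.0) + 10·(-68.3)] − [1·(-372.8) + 1·(-995.0)]
= -67.2 kcal/mol

ΔH = -67.2 kcal/mol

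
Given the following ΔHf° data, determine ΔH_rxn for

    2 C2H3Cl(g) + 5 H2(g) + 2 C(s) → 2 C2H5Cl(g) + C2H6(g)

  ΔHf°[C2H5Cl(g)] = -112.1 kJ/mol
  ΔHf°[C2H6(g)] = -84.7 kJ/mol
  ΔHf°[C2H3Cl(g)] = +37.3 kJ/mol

Products: 2·(-112.1) + 1·(-84.7) = -308.9
Reactants: 2·(+37.3) + 5·(+0.0) + 2·(+0.0) = +74.6
ΔH_rxn = (-308.9) − (+74.6) = -383.5 kJ/mol

ΔH_rxn = -383.5 kJ/mol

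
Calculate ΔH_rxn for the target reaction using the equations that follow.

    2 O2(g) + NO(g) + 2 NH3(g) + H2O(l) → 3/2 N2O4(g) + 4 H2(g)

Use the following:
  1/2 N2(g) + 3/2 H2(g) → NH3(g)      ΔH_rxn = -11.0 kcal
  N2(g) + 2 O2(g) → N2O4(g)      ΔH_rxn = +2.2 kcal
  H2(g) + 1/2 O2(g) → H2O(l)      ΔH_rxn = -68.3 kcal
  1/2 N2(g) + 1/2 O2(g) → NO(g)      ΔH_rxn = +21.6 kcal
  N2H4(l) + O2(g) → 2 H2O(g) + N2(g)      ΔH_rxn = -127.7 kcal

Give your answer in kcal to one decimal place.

ΔH_rxn = 72.0 kcal

equation 1 reversed and × 2: (-2)·(-11.0) = +22.0 kcal
equation 2 × 3/2: (3/2)·(+2.2) = +3.3 kcal
equation 3 reversed: +68.3 kcal
equation 4 reversed: -21.6 kcal
equation 5: not needed.
Since enthalpy is a state function, ΔH_rxn = (-2)·(-11.0) + (3/2)·(+2.2) + (-1)·(-68.3) + (-1)·(+21.6) = 72.0 kcal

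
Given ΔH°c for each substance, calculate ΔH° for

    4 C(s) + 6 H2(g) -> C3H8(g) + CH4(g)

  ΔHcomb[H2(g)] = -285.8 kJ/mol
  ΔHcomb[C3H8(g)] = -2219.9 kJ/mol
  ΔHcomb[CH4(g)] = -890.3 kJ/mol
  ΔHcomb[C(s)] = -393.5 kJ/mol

Using ΔH = Σ nΔHc°(reactants) − Σ nΔHc°(products):
= [4·(-393.5) + 6·(-285.8)] − [1·(-2219.9) + 1·(-890.3)]
= -178.6 kJ/mol

ΔH° = -178.6 kJ/mol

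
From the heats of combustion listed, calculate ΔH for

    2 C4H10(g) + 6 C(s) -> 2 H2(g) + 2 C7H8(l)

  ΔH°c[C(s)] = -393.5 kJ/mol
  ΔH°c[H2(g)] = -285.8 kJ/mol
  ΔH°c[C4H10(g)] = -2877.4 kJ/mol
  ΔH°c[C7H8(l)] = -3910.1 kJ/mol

ΔH = 276.0 kJ/mol

Using ΔH = Σ nΔHc°(reactants) − Σ nΔHc°(products):
= [2·(-2877.4) + 6·(-393.5)] − [2·(-285.8) + 2·(-3910.1)]
= 276.0 kJ/mol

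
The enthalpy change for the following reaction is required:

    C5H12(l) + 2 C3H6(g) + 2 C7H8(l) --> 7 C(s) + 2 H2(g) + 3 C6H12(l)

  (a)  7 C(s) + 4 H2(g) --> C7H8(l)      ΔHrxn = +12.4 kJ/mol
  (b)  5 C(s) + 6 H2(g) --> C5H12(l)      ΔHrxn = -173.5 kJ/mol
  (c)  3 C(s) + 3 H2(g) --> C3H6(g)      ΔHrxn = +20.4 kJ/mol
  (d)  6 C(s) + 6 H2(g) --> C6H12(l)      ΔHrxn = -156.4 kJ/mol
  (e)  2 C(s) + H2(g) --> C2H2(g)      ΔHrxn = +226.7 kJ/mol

(a) reversed and × 2 (reverse to put C7H8(l) on the reactant side; ×2 to match 2 C7H8(l) in the target): (-2)·(+12.4) = -24.8 kJ/mol
(b) reversed (C5H12(l) must end up as a reactant): +173.5 kJ/mol
(c) reversed and × 2 (C3H6(g) must end up as a reactant; ×2 to match 2 C3H6(g) in the target): (-2)·(+20.4) = -40.8 kJ/mol
(d) × 3 (×3 to match 3 C6H12(l) in the target): (3)·(-156.4) = -469.2 kJ/mol
(e): not needed (C2H2(g) appears nowhere else).
ΔHrxn = (-24.8) + (+173.5) + (-40.8) + (-469.2) = -361.3 kJ/mol

ΔHrxn = -361.3 kJ/mol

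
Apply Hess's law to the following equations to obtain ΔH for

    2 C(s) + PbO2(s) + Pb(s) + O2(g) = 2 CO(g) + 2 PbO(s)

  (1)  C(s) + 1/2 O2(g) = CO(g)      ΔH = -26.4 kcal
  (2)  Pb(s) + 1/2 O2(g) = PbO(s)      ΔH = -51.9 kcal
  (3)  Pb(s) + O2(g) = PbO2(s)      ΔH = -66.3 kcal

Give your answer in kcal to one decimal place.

(1) × 2 (scale by 2 for the 2 CO(g)): (2)·(-26.4) = -52.8 kcal
(2) × 2 (×2 to match 2 PbO(s) in the target): (2)·(-51.9) = -103.8 kcal
(3) reversed (PbO2(s) must end up as a reactant): +66.3 kcal
Combining the equations, ΔH = (-52.8) + (-103.8) + (+66.3) = -90.3 kcal

ΔH = -90.3 kcal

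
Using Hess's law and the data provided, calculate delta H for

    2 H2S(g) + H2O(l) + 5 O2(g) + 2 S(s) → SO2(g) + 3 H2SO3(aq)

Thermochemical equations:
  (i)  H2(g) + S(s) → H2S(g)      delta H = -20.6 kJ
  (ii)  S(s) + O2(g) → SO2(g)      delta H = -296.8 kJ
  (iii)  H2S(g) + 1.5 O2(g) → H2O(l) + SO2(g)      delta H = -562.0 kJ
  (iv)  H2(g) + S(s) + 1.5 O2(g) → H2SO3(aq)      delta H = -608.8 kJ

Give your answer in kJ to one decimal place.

(i) reversed and × 3: (-3)·(-20.6) = +61.8 kJ
(ii) × 2: (2)·(-296.8) = -593.6 kJ
(iii) reversed (H2O(l) must end up as a reactant): +562.0 kJ
(iv) × 3 (scale by 3 for the 3 H2SO3(aq)): (3)·(-608.8) = -1826.4 kJ
delta H = (-3)·(-20.6) + (2)·(-296.8) + (-1)·(-562.0) + (3)·(-608.8) = -1796.2 kJ

delta H = -1796.2 kJ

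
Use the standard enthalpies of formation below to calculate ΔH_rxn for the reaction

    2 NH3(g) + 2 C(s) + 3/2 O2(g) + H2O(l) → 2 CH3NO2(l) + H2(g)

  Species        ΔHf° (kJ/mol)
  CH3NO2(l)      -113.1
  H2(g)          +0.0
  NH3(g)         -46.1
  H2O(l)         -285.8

ΔH°rxn = Σ nΔHf°(products) − Σ nΔHf°(reactants).
Products: 2·(-113.1) + 1·(+0.0) = -226.2
Reactants: 2·(-46.1) + 2·(+0.0) + 3/2·(+0.0) + 1·(-285.8) = -378.0
ΔH_rxn = (-226.2) − (-378.0) = 151.8 kJ/mol

ΔH_rxn = 151.8 kJ/mol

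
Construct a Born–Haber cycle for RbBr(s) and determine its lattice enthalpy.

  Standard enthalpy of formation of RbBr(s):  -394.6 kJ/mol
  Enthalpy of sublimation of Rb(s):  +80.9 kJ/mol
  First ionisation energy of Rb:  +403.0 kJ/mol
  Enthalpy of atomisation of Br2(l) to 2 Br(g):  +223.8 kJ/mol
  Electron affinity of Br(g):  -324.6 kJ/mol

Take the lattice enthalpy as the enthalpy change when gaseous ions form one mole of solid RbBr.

U = -665.8 kJ/mol

ΔHf° = 1·ΔHsub + 1·(ΣIE) + 1/2·D(Br2) + 1·EA + U
-394.6 = 1·(+80.9) + 1·(+403.0) + 1/2·(+223.8) + 1·(-324.6) + U
U = -394.6 − (+271.2) = -665.8 kJ/mol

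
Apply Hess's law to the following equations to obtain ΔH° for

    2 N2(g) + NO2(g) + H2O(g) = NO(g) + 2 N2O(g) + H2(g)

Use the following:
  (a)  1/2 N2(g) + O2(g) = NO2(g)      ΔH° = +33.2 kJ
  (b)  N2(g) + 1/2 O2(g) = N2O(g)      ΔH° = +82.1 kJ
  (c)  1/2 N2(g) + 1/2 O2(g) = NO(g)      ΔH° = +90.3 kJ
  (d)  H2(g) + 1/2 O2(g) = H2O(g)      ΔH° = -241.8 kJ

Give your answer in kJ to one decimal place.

(a) reversed (NO2(g) must end up as a reactant): -33.2 kJ
(b) × 2 (scale by 2 for the 2 N2O(g)): (2)·(+82.1) = +164.2 kJ
(c) as written (NO(g) already on the product side): +90.3 kJ
(d) reversed (H2O(g) must end up as a reactant): +241.8 kJ
Combining the equations, ΔH° = (-1)·(+33.2) + (2)·(+82.1) + (1)·(+90.3) + (-1)·(-241.8) = 463.1 kJ

ΔH° = 463.1 kJ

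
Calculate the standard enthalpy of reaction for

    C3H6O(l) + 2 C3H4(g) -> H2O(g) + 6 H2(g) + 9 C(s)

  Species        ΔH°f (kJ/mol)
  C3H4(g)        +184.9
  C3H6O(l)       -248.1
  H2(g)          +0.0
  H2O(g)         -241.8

Products: 1·(-241.8) + 6·(+0.0) + 9·(+0.0) = -241.8
Reactants: 1·(-248.1) + 2·(+184.9) = +121.7
ΔHrxn = (-241.8) − (+121.7) = -363.5 kJ/mol

ΔHrxn = -363.5 kJ/mol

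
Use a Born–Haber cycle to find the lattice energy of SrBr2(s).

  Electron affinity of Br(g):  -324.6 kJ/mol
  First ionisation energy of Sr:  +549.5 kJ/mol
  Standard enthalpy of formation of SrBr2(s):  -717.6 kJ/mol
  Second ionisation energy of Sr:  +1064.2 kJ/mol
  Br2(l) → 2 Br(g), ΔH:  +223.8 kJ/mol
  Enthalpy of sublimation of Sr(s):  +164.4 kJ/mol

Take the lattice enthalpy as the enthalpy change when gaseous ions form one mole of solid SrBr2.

ΔHf° = 1·ΔHsub + 1·(ΣIE) + 1·D(Br2) + 2·EA + U
-717.6 = 1·(+164.4) + 1·(+1613.7) + 1·(+223.8) + 2·(-324.6) + U
U = -717.6 − (+1352.7) = -2070.3 kJ/mol

U = -2070.3 kJ/mol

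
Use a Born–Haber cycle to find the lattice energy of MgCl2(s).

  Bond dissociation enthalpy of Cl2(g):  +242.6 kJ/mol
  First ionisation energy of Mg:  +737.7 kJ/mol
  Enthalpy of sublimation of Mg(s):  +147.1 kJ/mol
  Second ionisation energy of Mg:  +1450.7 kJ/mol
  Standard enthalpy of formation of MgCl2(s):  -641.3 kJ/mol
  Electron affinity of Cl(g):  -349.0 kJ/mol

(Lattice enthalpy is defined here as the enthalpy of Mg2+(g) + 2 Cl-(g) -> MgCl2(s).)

U = -2521.4 kJ/mol

ΔHf° = 1·ΔHsub + 1·(ΣIE) + 1·D(Cl2) + 2·EA + U
-641.3 = 1·(+147.1) + 1·(+2188.4) + 1·(+242.6) + 2·(-349.0) + U
U = -641.3 − (+1880.1) = -2521.4 kJ/mol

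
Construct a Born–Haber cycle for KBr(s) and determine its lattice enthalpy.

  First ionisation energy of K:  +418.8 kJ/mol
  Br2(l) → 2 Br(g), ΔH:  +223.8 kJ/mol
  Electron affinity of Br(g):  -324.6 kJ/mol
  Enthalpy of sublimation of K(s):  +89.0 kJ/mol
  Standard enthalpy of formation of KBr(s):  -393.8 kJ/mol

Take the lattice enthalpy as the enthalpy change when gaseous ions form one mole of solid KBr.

U = -688.9 kJ/mol

ΔHf° = 1·ΔHsub + 1·(ΣIE) + 1/2·D(Br2) + 1·EA + U
-393.8 = 1·(+89.0) + 1·(+418.8) + 1/2·(+223.8) + 1·(-324.6) + U
U = -393.8 − (+295.1) = -688.9 kJ/mol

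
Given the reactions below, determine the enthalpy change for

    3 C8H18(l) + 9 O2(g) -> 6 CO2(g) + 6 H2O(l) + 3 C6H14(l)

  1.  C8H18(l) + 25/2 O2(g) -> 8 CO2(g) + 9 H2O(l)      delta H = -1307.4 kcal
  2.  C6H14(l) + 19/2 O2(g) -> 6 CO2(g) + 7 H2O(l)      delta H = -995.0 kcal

delta H = -937.2 kcal

eq. 1 × 3 (scale by 3 for the 3 C8H18(l)): (3)·(-1307.4) = -3922.2 kcal
eq. 2 reversed and × 3 (reverse to put C6H14(l) on the product side; ×3 to match 3 C6H14(l) in the target): (-3)·(-995.0) = +2985.0 kcal
delta H = (3)·(-1307.4) + (-3)·(-995.0) = -937.2 kcal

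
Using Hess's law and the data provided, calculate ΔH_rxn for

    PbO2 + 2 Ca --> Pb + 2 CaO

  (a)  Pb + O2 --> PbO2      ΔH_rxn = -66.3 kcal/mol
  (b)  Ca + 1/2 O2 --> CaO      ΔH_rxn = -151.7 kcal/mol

(a) reversed (reverse to put PbO2 on the reactant side): +66.3 kcal/mol
(b) × 2 (scale by 2 for the 2 CaO): (2)·(-151.7) = -303.4 kcal/mol
ΔH_rxn = (+66.3) + (-303.4) = -237.1 kcal/mol

ΔH_rxn = -237.1 kcal/mol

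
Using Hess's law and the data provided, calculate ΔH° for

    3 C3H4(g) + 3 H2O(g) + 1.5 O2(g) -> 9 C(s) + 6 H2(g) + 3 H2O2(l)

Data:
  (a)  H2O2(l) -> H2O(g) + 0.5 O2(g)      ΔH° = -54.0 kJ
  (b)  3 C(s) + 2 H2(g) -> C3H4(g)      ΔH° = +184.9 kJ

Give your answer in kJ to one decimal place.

(a) reversed and × 3 (reverse to put H2O2(l) on the product side; ×3 to match 3 H2O2(l) in the target): (-3)·(-54.0) = +162.0 kJ
(b) reversed and × 3 (reverse to put C3H4(g) on the reactant side; scale by 3 for the 3 C3H4(g)): (-3)·(+184.9) = -554.7 kJ
ΔH° = (+162.0) + (-554.7) = -392.7 kJ

ΔH° = -392.7 kJ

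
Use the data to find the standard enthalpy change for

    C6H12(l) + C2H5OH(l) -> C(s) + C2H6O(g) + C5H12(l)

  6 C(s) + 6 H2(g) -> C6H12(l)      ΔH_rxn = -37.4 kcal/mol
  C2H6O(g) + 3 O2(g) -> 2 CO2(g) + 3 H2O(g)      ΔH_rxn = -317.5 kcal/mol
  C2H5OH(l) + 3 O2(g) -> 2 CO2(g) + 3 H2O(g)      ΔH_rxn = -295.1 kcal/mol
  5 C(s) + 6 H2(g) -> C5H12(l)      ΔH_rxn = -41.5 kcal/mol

equation 1 reversed (reverse to put C6H12(l) on the reactant side): +37.4 kcal/mol
equation 2 reversed (C2H6O(g) must end up as a product): +317.5 kcal/mol
equation 3 as written (C2H5OH(l) already on the reactant side): -295.1 kcal/mol
equation 4 as written (C5H12(l) already on the product side): -41.5 kcal/mol
ΔH_rxn = (-1)·(-37.4) + (-1)·(-317.5) + (1)·(-295.1) + (1)·(-41.5) = 18.3 kcal/mol

ΔH_rxn = 18.3 kcal/mol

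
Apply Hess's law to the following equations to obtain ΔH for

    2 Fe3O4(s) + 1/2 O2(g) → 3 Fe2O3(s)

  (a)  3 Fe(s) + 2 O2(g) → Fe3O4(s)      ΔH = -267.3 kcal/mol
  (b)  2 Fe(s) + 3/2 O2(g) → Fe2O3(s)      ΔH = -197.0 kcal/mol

ΔH = -56.4 kcal/mol

(a) reversed and × 2: (-2)·(-267.3) = +534.6 kcal/mol
(b) × 3: (3)·(-197.0) = -591.0 kcal/mol
ΔH = (-2)·(-267.3) + (3)·(-197.0) = -56.4 kcal/mol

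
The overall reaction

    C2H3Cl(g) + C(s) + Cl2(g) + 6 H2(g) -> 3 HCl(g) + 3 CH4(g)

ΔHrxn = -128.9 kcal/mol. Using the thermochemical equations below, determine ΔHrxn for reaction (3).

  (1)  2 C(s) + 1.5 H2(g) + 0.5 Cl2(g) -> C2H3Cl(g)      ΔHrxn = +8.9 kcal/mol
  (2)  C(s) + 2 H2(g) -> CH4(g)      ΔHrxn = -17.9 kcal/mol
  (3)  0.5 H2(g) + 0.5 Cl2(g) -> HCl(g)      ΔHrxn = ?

ΔHrxn = -22.1 kcal/mol

(1) reversed (C2H3Cl(g) must end up as a reactant): -8.9 kcal/mol
(2) × 3 (×3 to match 3 CH4(g) in the target): (3)·(-17.9) = -53.7 kcal/mol
(3) × 3 (×3 to match 3 HCl(g) in the target): contributes 3·x
-128.9 = (-8.9) + (-53.7) + 3·x
x = (-128.9 − (-62.6)) / (3) = -22.1 kcal/mol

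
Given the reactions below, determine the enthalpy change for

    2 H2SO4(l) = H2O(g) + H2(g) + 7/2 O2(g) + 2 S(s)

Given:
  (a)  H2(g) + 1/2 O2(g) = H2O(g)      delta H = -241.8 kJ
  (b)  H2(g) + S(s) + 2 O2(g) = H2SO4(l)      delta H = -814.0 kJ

(a) as written (H2O(g) already on the product side): -241.8 kJ
(b) reversed and × 2 (reverse to put H2SO4(l) on the reactant side; scale by 2 for the 2 H2SO4(l)): (-2)·(-814.0) = +1628.0 kJ
delta H = (-241.8) + (+1628.0) = 1386.2 kJ

delta H = 1386.2 kJ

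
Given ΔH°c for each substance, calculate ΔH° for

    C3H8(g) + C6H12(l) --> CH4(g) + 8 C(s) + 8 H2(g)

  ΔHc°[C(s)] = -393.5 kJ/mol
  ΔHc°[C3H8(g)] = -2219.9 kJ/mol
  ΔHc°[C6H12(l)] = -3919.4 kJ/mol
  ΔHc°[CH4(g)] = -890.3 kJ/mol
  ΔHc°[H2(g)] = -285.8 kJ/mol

ΔH° = 185.4 kJ/mol

With combustion enthalpies, reactants minus products:
= [1·(-2219.9) + 1·(-3919.4)] − [1·(-890.3) + 8·(-393.5) + 8·(-285.8)]
= 185.4 kJ/mol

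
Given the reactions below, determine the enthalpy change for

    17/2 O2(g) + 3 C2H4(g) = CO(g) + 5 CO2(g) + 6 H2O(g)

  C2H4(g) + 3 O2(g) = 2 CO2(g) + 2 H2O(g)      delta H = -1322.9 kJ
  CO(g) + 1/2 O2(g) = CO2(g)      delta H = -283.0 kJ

delta H = -3685.7 kJ

equation 1 × 3 (×3 to match 3 C2H4(g) in the target): (3)·(-1322.9) = -3968.7 kJ
equation 2 reversed (CO(g) must end up as a product): +283.0 kJ
delta H = (-3968.7) + (+283.0) = -3685.7 kJ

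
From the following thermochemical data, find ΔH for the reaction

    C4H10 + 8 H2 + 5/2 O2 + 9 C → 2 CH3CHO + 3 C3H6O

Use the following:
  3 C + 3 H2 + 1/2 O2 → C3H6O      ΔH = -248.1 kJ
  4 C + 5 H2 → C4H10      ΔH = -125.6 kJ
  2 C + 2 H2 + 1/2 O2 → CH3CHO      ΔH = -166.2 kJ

ΔH = -951.1 kJ

equation 1 × 3: (3)·(-248.1) = -744.3 kJ
equation 2 reversed: +125.6 kJ
equation 3 × 2: (2)·(-166.2) = -332.4 kJ
ΔH = (-744.3) + (+125.6) + (-332.4) = -951.1 kJ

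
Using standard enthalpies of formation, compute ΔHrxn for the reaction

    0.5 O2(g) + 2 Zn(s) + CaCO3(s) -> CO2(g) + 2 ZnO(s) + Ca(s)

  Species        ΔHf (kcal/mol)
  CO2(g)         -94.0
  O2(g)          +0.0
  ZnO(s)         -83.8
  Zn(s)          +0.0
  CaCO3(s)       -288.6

ΔHrxn = 27.0 kcal/mol

Products: 1·(-94.0) + 2·(-83.8) + 1·(+0.0) = -261.6
Reactants: 1/2·(+0.0) + 2·(+0.0) + 1·(-288.6) = -288.6
ΔHrxn = (-261.6) − (-288.6) = 27.0 kcal/mol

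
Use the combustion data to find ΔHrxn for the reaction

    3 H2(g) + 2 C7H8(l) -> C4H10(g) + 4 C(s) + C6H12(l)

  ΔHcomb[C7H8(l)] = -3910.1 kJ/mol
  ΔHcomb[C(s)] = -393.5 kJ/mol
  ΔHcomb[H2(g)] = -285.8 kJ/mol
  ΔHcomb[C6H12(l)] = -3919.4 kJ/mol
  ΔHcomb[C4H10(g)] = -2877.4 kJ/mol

ΔHrxn = -306.8 kJ/mol

With combustion enthalpies, reactants minus products:
= [3·(-285.8) + 2·(-3910.1)] − [1·(-2877.4) + 4·(-393.5) + 1·(-3919.4)]
= -306.8 kJ/mol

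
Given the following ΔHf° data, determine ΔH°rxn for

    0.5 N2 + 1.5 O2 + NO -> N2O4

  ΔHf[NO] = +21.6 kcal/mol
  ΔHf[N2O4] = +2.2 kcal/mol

Products: 1·(+2.2) = +2.2
Reactants: 1/2·(+0.0) + 3/2·(+0.0) + 1·(+21.6) = +21.6
ΔH°rxn = (+2.2) − (+21.6) = -19.4 kcal/mol

ΔH°rxn = -19.4 kcal/mol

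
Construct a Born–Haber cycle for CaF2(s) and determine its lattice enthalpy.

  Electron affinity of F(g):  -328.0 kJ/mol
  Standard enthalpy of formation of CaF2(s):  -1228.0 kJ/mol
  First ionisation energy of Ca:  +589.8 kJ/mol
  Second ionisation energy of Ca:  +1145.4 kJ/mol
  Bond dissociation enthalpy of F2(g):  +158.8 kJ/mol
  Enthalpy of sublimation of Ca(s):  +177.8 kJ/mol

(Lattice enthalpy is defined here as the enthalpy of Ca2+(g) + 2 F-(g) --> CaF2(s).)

ΔHf° = 1·ΔHsub + 1·(ΣIE) + 1·D(F2) + 2·EA + U
-1228.0 = 1·(+177.8) + 1·(+1735.2) + 1·(+158.8) + 2·(-328.0) + U
U = -1228.0 − (+1415.8) = -2643.8 kJ/mol

U = -2643.8 kJ/mol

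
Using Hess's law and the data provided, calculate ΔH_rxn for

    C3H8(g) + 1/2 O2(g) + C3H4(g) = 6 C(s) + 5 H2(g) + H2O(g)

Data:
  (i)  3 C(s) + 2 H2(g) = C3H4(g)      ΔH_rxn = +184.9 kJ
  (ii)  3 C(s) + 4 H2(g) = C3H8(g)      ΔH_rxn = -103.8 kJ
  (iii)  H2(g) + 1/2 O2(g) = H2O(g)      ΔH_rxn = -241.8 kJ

ΔH_rxn = -322.9 kJ

(i) reversed (reverse to put C3H4(g) on the reactant side): -184.9 kJ
(ii) reversed (C3H8(g) must end up as a reactant): +103.8 kJ
(iii) as written (H2O(g) already on the product side): -241.8 kJ
Combining the equations, ΔH_rxn = (-1)·(+184.9) + (-1)·(-103.8) + (1)·(-241.8) = -322.9 kJ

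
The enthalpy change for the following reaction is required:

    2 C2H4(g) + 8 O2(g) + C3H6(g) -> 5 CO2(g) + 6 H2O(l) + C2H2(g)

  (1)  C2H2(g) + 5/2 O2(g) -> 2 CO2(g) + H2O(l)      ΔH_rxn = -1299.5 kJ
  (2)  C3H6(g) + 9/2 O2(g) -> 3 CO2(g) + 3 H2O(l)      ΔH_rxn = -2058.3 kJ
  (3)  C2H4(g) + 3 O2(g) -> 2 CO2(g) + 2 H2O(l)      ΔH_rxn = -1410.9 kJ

(1) reversed (reverse to put C2H2(g) on the product side): +1299.5 kJ
(2) as written (C3H6(g) already on the reactant side): -2058.3 kJ
(3) × 2 (scale by 2 for the 2 C2H4(g)): (2)·(-1410.9) = -2821.8 kJ
Since enthalpy is a state function, ΔH_rxn = (+1299.5) + (-2058.3) + (-2821.8) = -3580.6 kJ

ΔH_rxn = -3580.6 kJ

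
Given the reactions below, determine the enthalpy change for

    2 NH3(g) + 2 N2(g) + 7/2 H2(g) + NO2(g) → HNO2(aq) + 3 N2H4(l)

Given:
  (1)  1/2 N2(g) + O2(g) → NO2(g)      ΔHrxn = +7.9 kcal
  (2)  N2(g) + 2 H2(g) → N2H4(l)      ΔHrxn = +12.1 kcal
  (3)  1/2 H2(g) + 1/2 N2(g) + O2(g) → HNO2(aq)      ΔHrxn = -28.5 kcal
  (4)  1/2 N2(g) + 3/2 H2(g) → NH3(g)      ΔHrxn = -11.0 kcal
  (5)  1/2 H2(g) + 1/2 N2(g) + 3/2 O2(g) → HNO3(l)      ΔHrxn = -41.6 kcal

(1) reversed: -7.9 kcal
(2) × 3: (3)·(+12.1) = +36.3 kcal
(3) as written: -28.5 kcal
(4) reversed and × 2: (-2)·(-11.0) = +22.0 kcal
(5): not needed.
By Hess's law, ΔHrxn = (-7.9) + (+36.3) + (-28.5) + (+22.0) = 21.9 kcal

ΔHrxn = 21.9 kcal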